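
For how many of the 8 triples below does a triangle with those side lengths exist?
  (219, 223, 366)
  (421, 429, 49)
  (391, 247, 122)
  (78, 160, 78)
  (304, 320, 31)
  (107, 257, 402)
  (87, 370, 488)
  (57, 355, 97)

(219,223,366): 219+223 > 366 → valid
(49,421,429): 49+421 > 429 → valid
(122,247,391): 122+247 ≤ 391 → not valid
(78,78,160): 78+78 ≤ 160 → not valid
(31,304,320): 31+304 > 320 → valid
(107,257,402): 107+257 ≤ 402 → not valid
(87,370,488): 87+370 ≤ 488 → not valid
(57,97,355): 57+97 ≤ 355 → not valid
3 of the 8 triples form a triangle.

3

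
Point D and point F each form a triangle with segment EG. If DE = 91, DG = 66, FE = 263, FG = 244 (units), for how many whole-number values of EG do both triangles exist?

131

From triangle DEG: 25 < EG < 157.
From triangle FEG: 19 < EG < 507.
Intersection: 25 < EG < 157, so integers 26 through 156: 131 values.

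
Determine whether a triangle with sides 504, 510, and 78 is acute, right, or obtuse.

right

Compare the square of the longest side to the sum of squares of the other two: 78² + 504² = 260100 = 510².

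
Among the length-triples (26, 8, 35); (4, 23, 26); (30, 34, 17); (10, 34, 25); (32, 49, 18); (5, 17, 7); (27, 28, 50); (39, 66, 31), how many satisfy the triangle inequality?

(8,26,35): 8+26 ≤ 35 → not valid
(4,23,26): 4+23 > 26 → valid
(17,30,34): 17+30 > 34 → valid
(10,25,34): 10+25 > 34 → valid
(18,32,49): 18+32 > 49 → valid
(5,7,17): 5+7 ≤ 17 → not valid
(27,28,50): 27+28 > 50 → valid
(31,39,66): 31+39 > 66 → valid
6 of the 8 triples form a triangle.

6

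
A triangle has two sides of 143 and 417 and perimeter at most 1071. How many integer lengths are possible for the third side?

237

Triangle inequality: 274 < x < 560. Perimeter ≤ 1071 gives x ≤ 1071 − 143 − 417 = 511.
So 274 < x ≤ 511; integers 275 through 511: 237 values.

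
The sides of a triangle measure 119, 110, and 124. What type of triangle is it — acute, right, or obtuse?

acute

Compare the square of the longest side to the sum of squares of the other two: 110² + 119² = 26261 > 15376 = 124².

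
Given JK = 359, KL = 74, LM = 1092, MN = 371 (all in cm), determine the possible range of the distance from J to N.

The maximum is all hops collinear in one direction: 359 + 74 + 1092 + 371 = 1896.
The longest hop is 1092; the others sum to 804. Folding the others back against it leaves at least 1092 − 804 = 288.

288 ≤ JN ≤ 1896 cm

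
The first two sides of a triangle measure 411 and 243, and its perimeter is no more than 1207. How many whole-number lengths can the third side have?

385

Triangle inequality: 168 < x < 654. Perimeter ≤ 1207 gives x ≤ 1207 − 411 − 243 = 553.
So 168 < x ≤ 553; integers 169 through 553: 385 values.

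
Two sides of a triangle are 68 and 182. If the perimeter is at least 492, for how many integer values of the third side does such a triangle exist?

8

Triangle inequality: 114 < x < 250. Perimeter ≥ 492 gives x ≥ 492 − 68 − 182 = 242.
So 242 ≤ x < 250; integers 242 through 249: 8 values.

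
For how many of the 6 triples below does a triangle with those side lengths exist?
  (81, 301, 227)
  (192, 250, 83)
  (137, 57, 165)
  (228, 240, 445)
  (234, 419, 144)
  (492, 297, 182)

(81,227,301): 81+227 > 301 → valid
(83,192,250): 83+192 > 250 → valid
(57,137,165): 57+137 > 165 → valid
(228,240,445): 228+240 > 445 → valid
(144,234,419): 144+234 ≤ 419 → not valid
(182,297,492): 182+297 ≤ 492 → not valid
4 of the 6 triples form a triangle.

4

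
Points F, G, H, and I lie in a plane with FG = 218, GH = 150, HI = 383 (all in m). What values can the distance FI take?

15 ≤ FI ≤ 751 m

The maximum is all hops collinear in one direction: 218 + 150 + 383 = 751.
The longest hop is 383; the others sum to 368. Folding the others back against it leaves at least 383 − 368 = 15.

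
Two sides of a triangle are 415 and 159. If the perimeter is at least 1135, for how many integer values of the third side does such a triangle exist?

13

Triangle inequality: 256 < x < 574. Perimeter ≥ 1135 gives x ≥ 1135 − 415 − 159 = 561.
So 561 ≤ x < 574; integers 561 through 573: 13 values.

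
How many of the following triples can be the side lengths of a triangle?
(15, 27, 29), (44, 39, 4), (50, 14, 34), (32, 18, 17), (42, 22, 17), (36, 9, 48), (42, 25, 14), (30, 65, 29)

2

(15,27,29): 15+27 > 29 → valid
(4,39,44): 4+39 ≤ 44 → not valid
(14,34,50): 14+34 ≤ 50 → not valid
(17,18,32): 17+18 > 32 → valid
(17,22,42): 17+22 ≤ 42 → not valid
(9,36,48): 9+36 ≤ 48 → not valid
(14,25,42): 14+25 ≤ 42 → not valid
(29,30,65): 29+30 ≤ 65 → not valid
2 of the 8 triples form a triangle.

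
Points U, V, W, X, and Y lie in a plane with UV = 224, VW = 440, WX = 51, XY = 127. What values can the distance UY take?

38 ≤ UY ≤ 842

The maximum is all hops collinear in one direction: 224 + 440 + 51 + 127 = 842.
The longest hop is 440; the others sum to 402. Folding the others back against it leaves at least 440 − 402 = 38.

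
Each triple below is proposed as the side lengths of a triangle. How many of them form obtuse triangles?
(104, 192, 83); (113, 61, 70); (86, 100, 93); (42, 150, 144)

(104,192,83): 83+104 ≤ 192, not a triangle
(113,61,70): 61²+70² = 8621 < 12769 = 113² → obtuse
(86,100,93): 86²+93² = 16045 > 10000 = 100² → acute
(42,150,144): 42²+144² = 22500 = 150² → right
1 of the 4 is obtuse.

1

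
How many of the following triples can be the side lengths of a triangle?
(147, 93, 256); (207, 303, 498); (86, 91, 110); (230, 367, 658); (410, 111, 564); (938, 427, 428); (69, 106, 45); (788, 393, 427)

(93,147,256): 93+147 ≤ 256 → not valid
(207,303,498): 207+303 > 498 → valid
(86,91,110): 86+91 > 110 → valid
(230,367,658): 230+367 ≤ 658 → not valid
(111,410,564): 111+410 ≤ 564 → not valid
(427,428,938): 427+428 ≤ 938 → not valid
(45,69,106): 45+69 > 106 → valid
(393,427,788): 393+427 > 788 → valid
4 of the 8 triples form a triangle.

4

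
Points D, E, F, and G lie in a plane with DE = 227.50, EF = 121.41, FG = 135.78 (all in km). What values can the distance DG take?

0 ≤ DG ≤ 484.69 km

The maximum is all hops collinear in one direction: 227.50 + 121.41 + 135.78 = 484.69.
The longest hop is 227.50; the others sum to 257.19. Since 227.50 ≤ 257.19, the path can fold back on itself completely, so the minimum distance is 0.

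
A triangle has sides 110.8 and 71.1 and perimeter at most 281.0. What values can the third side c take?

39.7 < c ≤ 99.1

Triangle inequality alone gives 39.7 < c < 181.9.
The perimeter condition gives c ≤ 281.0 − 110.8 − 71.1 = 99.1.
Intersecting the two: 39.7 < c ≤ 99.1.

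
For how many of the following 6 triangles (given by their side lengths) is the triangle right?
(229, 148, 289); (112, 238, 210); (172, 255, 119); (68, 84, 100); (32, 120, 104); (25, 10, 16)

(229,148,289): 148²+229² = 74345 < 83521 = 289² → obtuse
(112,238,210): 112²+210² = 56644 = 238² → right
(172,255,119): 119²+172² = 43745 < 65025 = 255² → obtuse
(68,84,100): 68²+84² = 11680 > 10000 = 100² → acute
(32,120,104): 32²+104² = 11840 < 14400 = 120² → obtuse
(25,10,16): 10²+16² = 356 < 625 = 25² → obtuse
1 of the 6 is right.

1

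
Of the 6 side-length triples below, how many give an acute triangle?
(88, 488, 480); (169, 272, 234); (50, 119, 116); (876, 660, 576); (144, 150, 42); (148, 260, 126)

2

(88,488,480): 88²+480² = 238144 = 488² → right
(169,272,234): 169²+234² = 83317 > 73984 = 272² → acute
(50,119,116): 50²+116² = 15956 > 14161 = 119² → acute
(876,660,576): 576²+660² = 767376 = 876² → right
(144,150,42): 42²+144² = 22500 = 150² → right
(148,260,126): 126²+148² = 37780 < 67600 = 260² → obtuse
2 of the 6 are acute.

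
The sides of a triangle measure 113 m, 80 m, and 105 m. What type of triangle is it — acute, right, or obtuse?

acute

Compare the square of the longest side to the sum of squares of the other two: 80² + 105² = 17425 > 12769 = 113².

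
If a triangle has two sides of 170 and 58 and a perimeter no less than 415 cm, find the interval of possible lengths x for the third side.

Triangle inequality alone gives 112 < x < 228.
The perimeter condition gives x ≥ 415 − 170 − 58 = 187.
Intersecting the two: 187 ≤ x < 228.

187 ≤ x < 228 cm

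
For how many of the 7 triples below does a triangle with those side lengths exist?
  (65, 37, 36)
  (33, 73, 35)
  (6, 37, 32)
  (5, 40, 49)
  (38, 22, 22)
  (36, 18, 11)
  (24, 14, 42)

(36,37,65): 36+37 > 65 → valid
(33,35,73): 33+35 ≤ 73 → not valid
(6,32,37): 6+32 > 37 → valid
(5,40,49): 5+40 ≤ 49 → not valid
(22,22,38): 22+22 > 38 → valid
(11,18,36): 11+18 ≤ 36 → not valid
(14,24,42): 14+24 ≤ 42 → not valid
3 of the 7 triples form a triangle.

3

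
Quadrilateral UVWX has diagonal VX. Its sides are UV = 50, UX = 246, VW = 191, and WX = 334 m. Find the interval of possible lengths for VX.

From triangle UVX: |50 − 246| < VX < 50 + 246, i.e. 196 < VX < 296.
From triangle WVX: 143 < VX < 525.
Both must hold, so VX lies in the intersection.

196 < VX < 296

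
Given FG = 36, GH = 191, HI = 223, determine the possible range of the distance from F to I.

0 ≤ FI ≤ 450

The maximum is all hops collinear in one direction: 36 + 191 + 223 = 450.
The longest hop is 223; the others sum to 227. Since 223 ≤ 227, the path can fold back on itself completely, so the minimum distance is 0.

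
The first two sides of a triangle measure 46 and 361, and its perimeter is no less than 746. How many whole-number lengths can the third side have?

68

Triangle inequality: 315 < x < 407. Perimeter ≥ 746 gives x ≥ 746 − 46 − 361 = 339.
So 339 ≤ x < 407; integers 339 through 406: 68 values.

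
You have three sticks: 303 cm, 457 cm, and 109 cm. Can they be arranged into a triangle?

The longest side is 457, but the other two sum to only 412.
412 < 457, so the triangle inequality fails.

No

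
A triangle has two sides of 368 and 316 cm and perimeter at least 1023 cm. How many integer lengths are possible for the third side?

345

Triangle inequality: 52 < x < 684. Perimeter ≥ 1023 gives x ≥ 1023 − 368 − 316 = 339.
So 339 ≤ x < 684; integers 339 through 683: 345 values.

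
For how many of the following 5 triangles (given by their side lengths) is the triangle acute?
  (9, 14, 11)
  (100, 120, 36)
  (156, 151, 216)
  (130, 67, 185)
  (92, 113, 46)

(9,14,11): 9²+11² = 202 > 196 = 14² → acute
(100,120,36): 36²+100² = 11296 < 14400 = 120² → obtuse
(156,151,216): 151²+156² = 47137 > 46656 = 216² → acute
(130,67,185): 67²+130² = 21389 < 34225 = 185² → obtuse
(92,113,46): 46²+92² = 10580 < 12769 = 113² → obtuse
2 of the 5 are acute.

2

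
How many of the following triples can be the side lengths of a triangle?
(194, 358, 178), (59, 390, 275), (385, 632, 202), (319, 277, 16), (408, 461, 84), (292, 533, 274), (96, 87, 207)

(178,194,358): 178+194 > 358 → valid
(59,275,390): 59+275 ≤ 390 → not valid
(202,385,632): 202+385 ≤ 632 → not valid
(16,277,319): 16+277 ≤ 319 → not valid
(84,408,461): 84+408 > 461 → valid
(274,292,533): 274+292 > 533 → valid
(87,96,207): 87+96 ≤ 207 → not valid
3 of the 7 triples form a triangle.

3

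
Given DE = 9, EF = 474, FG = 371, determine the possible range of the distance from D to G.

94 ≤ DG ≤ 854

The maximum is all hops collinear in one direction: 9 + 474 + 371 = 854.
The longest hop is 474; the others sum to 380. Folding the others back against it leaves at least 474 − 380 = 94.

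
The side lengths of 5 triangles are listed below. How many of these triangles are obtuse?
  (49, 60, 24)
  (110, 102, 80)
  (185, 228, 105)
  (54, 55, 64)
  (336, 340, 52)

2

(49,60,24): 24²+49² = 2977 < 3600 = 60² → obtuse
(110,102,80): 80²+102² = 16804 > 12100 = 110² → acute
(185,228,105): 105²+185² = 45250 < 51984 = 228² → obtuse
(54,55,64): 54²+55² = 5941 > 4096 = 64² → acute
(336,340,52): 52²+336² = 115600 = 340² → right
2 of the 5 are obtuse.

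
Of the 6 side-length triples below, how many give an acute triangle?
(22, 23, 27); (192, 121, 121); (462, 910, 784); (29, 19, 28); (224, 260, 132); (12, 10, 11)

(22,23,27): 22²+23² = 1013 > 729 = 27² → acute
(192,121,121): 121²+121² = 29282 < 36864 = 192² → obtuse
(462,910,784): 462²+784² = 828100 = 910² → right
(29,19,28): 19²+28² = 1145 > 841 = 29² → acute
(224,260,132): 132²+224² = 67600 = 260² → right
(12,10,11): 10²+11² = 221 > 144 = 12² → acute
3 of the 6 are acute.

3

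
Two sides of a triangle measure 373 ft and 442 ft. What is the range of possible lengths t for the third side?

By the triangle inequality, t must be less than 373 + 442 = 815 and greater than |373 − 442| = 69.

69 < t < 815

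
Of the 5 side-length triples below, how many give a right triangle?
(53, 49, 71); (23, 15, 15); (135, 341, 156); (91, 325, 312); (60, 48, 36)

(53,49,71): 49²+53² = 5210 > 5041 = 71² → acute
(23,15,15): 15²+15² = 450 < 529 = 23² → obtuse
(135,341,156): 135+156 ≤ 341, not a triangle
(91,325,312): 91²+312² = 105625 = 325² → right
(60,48,36): 36²+48² = 3600 = 60² → right
2 of the 5 are right.

2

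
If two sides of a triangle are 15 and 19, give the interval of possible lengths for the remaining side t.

4 < t < 34

By the triangle inequality, t must be less than 15 + 19 = 34 and greater than |15 − 19| = 4.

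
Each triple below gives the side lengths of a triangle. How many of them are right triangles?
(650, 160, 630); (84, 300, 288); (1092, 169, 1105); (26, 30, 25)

(650,160,630): 160²+630² = 422500 = 650² → right
(84,300,288): 84²+288² = 90000 = 300² → right
(1092,169,1105): 169²+1092² = 1221025 = 1105² → right
(26,30,25): 25²+26² = 1301 > 900 = 30² → acute
3 of the 4 are right.

3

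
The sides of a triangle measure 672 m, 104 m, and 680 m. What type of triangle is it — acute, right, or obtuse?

Compare the square of the longest side to the sum of squares of the other two: 104² + 672² = 462400 = 680².

right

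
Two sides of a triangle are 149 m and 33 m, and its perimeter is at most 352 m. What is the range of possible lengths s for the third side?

116 < s ≤ 170

Triangle inequality alone gives 116 < s < 182.
The perimeter condition gives s ≤ 352 − 149 − 33 = 170.
Intersecting the two: 116 < s ≤ 170.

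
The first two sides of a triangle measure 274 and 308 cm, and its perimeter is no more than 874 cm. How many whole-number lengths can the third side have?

258

Triangle inequality: 34 < x < 582. Perimeter ≤ 874 gives x ≤ 874 − 274 − 308 = 292.
So 34 < x ≤ 292; integers 35 through 292: 258 values.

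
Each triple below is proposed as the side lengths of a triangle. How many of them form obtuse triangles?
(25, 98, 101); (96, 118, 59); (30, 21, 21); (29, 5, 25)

(25,98,101): 25²+98² = 10229 > 10201 = 101² → acute
(96,118,59): 59²+96² = 12697 < 13924 = 118² → obtuse
(30,21,21): 21²+21² = 882 < 900 = 30² → obtuse
(29,5,25): 5²+25² = 650 < 841 = 29² → obtuse
3 of the 4 are obtuse.

3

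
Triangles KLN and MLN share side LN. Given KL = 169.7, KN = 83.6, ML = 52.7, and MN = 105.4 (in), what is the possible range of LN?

From triangle KLN: |169.7 − 83.6| < LN < 169.7 + 83.6, i.e. 86.1 < LN < 253.3.
From triangle MLN: 52.7 < LN < 158.1.
Both must hold, so LN lies in the intersection.

86.1 < LN < 158.1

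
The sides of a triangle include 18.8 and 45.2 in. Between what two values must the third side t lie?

26.4 < t < 64.0

By the triangle inequality, t must be less than 18.8 + 45.2 = 64.0 and greater than |18.8 − 45.2| = 26.4.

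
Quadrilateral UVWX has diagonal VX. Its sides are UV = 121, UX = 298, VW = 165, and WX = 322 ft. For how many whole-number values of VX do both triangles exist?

From triangle UVX: 177 < VX < 419.
From triangle WVX: 157 < VX < 487.
Intersection: 177 < VX < 419, so integers 178 through 418: 241 values.

241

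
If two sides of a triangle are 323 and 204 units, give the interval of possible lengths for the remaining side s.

By the triangle inequality, s must be less than 323 + 204 = 527 and greater than |323 − 204| = 119.

119 < s < 527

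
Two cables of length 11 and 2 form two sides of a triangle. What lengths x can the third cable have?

9 < x < 13

By the triangle inequality, x must be less than 11 + 2 = 13 and greater than |11 − 2| = 9.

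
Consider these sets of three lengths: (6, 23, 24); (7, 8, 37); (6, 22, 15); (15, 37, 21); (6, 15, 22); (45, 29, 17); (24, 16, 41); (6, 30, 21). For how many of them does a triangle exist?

(6,23,24): 6+23 > 24 → valid
(7,8,37): 7+8 ≤ 37 → not valid
(6,15,22): 6+15 ≤ 22 → not valid
(15,21,37): 15+21 ≤ 37 → not valid
(6,15,22): 6+15 ≤ 22 → not valid
(17,29,45): 17+29 > 45 → valid
(16,24,41): 16+24 ≤ 41 → not valid
(6,21,30): 6+21 ≤ 30 → not valid
2 of the 8 triples form a triangle.

2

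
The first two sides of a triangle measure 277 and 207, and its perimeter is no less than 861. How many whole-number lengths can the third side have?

Triangle inequality: 70 < x < 484. Perimeter ≥ 861 gives x ≥ 861 − 277 − 207 = 377.
So 377 ≤ x < 484; integers 377 through 483: 107 values.

107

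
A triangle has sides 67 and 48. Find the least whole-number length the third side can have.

20

The third side must be strictly greater than |67 − 48| = 19.
The smallest integer above 19 is 20.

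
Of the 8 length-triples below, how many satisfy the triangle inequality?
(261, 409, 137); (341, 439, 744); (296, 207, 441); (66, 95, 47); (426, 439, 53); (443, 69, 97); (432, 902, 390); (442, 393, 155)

5

(137,261,409): 137+261 ≤ 409 → not valid
(341,439,744): 341+439 > 744 → valid
(207,296,441): 207+296 > 441 → valid
(47,66,95): 47+66 > 95 → valid
(53,426,439): 53+426 > 439 → valid
(69,97,443): 69+97 ≤ 443 → not valid
(390,432,902): 390+432 ≤ 902 → not valid
(155,393,442): 155+393 > 442 → valid
5 of the 8 triples form a triangle.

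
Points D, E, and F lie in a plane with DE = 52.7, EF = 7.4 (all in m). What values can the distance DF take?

By the triangle inequality, |52.7 − 7.4| ≤ DF ≤ 52.7 + 7.4.

45.3 ≤ DF ≤ 60.1 m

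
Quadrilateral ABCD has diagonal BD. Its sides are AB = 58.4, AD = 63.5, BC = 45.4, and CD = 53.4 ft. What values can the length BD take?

8.0 < BD < 98.8

From triangle ABD: |58.4 − 63.5| < BD < 58.4 + 63.5, i.e. 5.1 < BD < 121.9.
From triangle CBD: 8.0 < BD < 98.8.
Both must hold, so BD lies in the intersection.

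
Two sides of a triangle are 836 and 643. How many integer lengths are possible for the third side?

The third side lies in the open interval (193, 1479).
Integers from 194 to 1478 inclusive: 1478 − 194 + 1 = 1285.

1285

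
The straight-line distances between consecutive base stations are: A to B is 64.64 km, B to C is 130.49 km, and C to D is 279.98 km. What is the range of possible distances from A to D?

The maximum is all hops collinear in one direction: 64.64 + 130.49 + 279.98 = 475.11.
The longest hop is 279.98; the others sum to 195.13. Folding the others back against it leaves at least 279.98 − 195.13 = 84.85.

84.85 ≤ AD ≤ 475.11 km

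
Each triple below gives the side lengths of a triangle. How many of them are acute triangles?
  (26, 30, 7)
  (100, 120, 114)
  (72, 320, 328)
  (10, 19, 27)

(26,30,7): 7²+26² = 725 < 900 = 30² → obtuse
(100,120,114): 100²+114² = 22996 > 14400 = 120² → acute
(72,320,328): 72²+320² = 107584 = 328² → right
(10,19,27): 10²+19² = 461 < 729 = 27² → obtuse
1 of the 4 is acute.

1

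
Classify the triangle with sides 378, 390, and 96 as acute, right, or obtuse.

right

Compare the square of the longest side to the sum of squares of the other two: 96² + 378² = 152100 = 390².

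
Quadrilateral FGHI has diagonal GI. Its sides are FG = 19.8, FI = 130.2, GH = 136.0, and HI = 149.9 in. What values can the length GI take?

From triangle FGI: |19.8 − 130.2| < GI < 19.8 + 130.2, i.e. 110.4 < GI < 150.0.
From triangle HGI: 13.9 < GI < 285.9.
Both must hold, so GI lies in the intersection.

110.4 < GI < 150.0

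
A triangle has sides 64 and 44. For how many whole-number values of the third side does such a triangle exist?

87

The third side lies in the open interval (20, 108).
Integers from 21 to 107 inclusive: 107 − 21 + 1 = 87.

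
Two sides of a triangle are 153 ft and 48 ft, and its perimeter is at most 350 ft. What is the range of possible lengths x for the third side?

105 < x ≤ 149 ft

Triangle inequality alone gives 105 < x < 201.
The perimeter condition gives x ≤ 350 − 153 − 48 = 149.
Intersecting the two: 105 < x ≤ 149.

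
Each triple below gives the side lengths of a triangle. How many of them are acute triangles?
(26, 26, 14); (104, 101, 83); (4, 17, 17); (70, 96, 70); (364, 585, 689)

4

(26,26,14): 14²+26² = 872 > 676 = 26² → acute
(104,101,83): 83²+101² = 17090 > 10816 = 104² → acute
(4,17,17): 4²+17² = 305 > 289 = 17² → acute
(70,96,70): 70²+70² = 9800 > 9216 = 96² → acute
(364,585,689): 364²+585² = 474721 = 689² → right
4 of the 5 are acute.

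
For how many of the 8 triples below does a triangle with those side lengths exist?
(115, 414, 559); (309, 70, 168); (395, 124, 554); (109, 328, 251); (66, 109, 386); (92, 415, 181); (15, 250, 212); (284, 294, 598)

1

(115,414,559): 115+414 ≤ 559 → not valid
(70,168,309): 70+168 ≤ 309 → not valid
(124,395,554): 124+395 ≤ 554 → not valid
(109,251,328): 109+251 > 328 → valid
(66,109,386): 66+109 ≤ 386 → not valid
(92,181,415): 92+181 ≤ 415 → not valid
(15,212,250): 15+212 ≤ 250 → not valid
(284,294,598): 284+294 ≤ 598 → not valid
1 of the 8 triples forms a triangle.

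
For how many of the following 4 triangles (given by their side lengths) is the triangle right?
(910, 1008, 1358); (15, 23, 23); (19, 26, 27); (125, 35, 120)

(910,1008,1358): 910²+1008² = 1844164 = 1358² → right
(15,23,23): 15²+23² = 754 > 529 = 23² → acute
(19,26,27): 19²+26² = 1037 > 729 = 27² → acute
(125,35,120): 35²+120² = 15625 = 125² → right
2 of the 4 are right.

2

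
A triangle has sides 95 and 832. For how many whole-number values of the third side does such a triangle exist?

The third side lies in the open interval (737, 927).
Integers from 738 to 926 inclusive: 926 − 738 + 1 = 189.

189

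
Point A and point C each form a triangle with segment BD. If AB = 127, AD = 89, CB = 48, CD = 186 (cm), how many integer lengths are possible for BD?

77

From triangle ABD: 38 < BD < 216.
From triangle CBD: 138 < BD < 234.
Intersection: 138 < BD < 216, so integers 139 through 215: 77 values.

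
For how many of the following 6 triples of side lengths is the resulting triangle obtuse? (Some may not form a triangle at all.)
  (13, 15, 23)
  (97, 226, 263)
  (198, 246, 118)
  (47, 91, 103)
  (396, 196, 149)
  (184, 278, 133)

(13,15,23): 13²+15² = 394 < 529 = 23² → obtuse
(97,226,263): 97²+226² = 60485 < 69169 = 263² → obtuse
(198,246,118): 118²+198² = 53128 < 60516 = 246² → obtuse
(47,91,103): 47²+91² = 10490 < 10609 = 103² → obtuse
(396,196,149): 149+196 ≤ 396, not a triangle
(184,278,133): 133²+184² = 51545 < 77284 = 278² → obtuse
5 of the 6 are obtuse.

5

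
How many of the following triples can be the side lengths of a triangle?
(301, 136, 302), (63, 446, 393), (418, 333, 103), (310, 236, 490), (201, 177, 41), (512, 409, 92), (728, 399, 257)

5

(136,301,302): 136+301 > 302 → valid
(63,393,446): 63+393 > 446 → valid
(103,333,418): 103+333 > 418 → valid
(236,310,490): 236+310 > 490 → valid
(41,177,201): 41+177 > 201 → valid
(92,409,512): 92+409 ≤ 512 → not valid
(257,399,728): 257+399 ≤ 728 → not valid
5 of the 7 triples form a triangle.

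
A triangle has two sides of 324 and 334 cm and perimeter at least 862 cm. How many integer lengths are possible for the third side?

454

Triangle inequality: 10 < x < 658. Perimeter ≥ 862 gives x ≥ 862 − 324 − 334 = 204.
So 204 ≤ x < 658; integers 204 through 657: 454 values.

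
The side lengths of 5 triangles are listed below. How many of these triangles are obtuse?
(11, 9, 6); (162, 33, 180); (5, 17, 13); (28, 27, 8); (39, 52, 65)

3

(11,9,6): 6²+9² = 117 < 121 = 11² → obtuse
(162,33,180): 33²+162² = 27333 < 32400 = 180² → obtuse
(5,17,13): 5²+13² = 194 < 289 = 17² → obtuse
(28,27,8): 8²+27² = 793 > 784 = 28² → acute
(39,52,65): 39²+52² = 4225 = 65² → right
3 of the 5 are obtuse.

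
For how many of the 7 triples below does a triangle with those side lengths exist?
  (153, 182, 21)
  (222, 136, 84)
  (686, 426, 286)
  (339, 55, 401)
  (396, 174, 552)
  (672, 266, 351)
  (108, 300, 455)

2

(21,153,182): 21+153 ≤ 182 → not valid
(84,136,222): 84+136 ≤ 222 → not valid
(286,426,686): 286+426 > 686 → valid
(55,339,401): 55+339 ≤ 401 → not valid
(174,396,552): 174+396 > 552 → valid
(266,351,672): 266+351 ≤ 672 → not valid
(108,300,455): 108+300 ≤ 455 → not valid
2 of the 7 triples form a triangle.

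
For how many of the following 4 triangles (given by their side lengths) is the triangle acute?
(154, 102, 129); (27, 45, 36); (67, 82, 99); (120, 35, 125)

(154,102,129): 102²+129² = 27045 > 23716 = 154² → acute
(27,45,36): 27²+36² = 2025 = 45² → right
(67,82,99): 67²+82² = 11213 > 9801 = 99² → acute
(120,35,125): 35²+120² = 15625 = 125² → right
2 of the 4 are acute.

2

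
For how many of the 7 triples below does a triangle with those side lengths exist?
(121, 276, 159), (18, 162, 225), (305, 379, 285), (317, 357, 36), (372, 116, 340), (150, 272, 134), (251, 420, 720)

4

(121,159,276): 121+159 > 276 → valid
(18,162,225): 18+162 ≤ 225 → not valid
(285,305,379): 285+305 > 379 → valid
(36,317,357): 36+317 ≤ 357 → not valid
(116,340,372): 116+340 > 372 → valid
(134,150,272): 134+150 > 272 → valid
(251,420,720): 251+420 ≤ 720 → not valid
4 of the 7 triples form a triangle.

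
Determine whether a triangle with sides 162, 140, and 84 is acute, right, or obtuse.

acute

Compare the square of the longest side to the sum of squares of the other two: 84² + 140² = 26656 > 26244 = 162².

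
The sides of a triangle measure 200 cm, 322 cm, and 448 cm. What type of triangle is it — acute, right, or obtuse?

obtuse

Compare the square of the longest side to the sum of squares of the other two: 200² + 322² = 143684 < 200704 = 448².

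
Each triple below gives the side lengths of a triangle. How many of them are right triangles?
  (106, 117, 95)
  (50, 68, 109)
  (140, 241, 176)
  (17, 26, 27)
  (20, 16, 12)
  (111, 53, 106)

(106,117,95): 95²+106² = 20261 > 13689 = 117² → acute
(50,68,109): 50²+68² = 7124 < 11881 = 109² → obtuse
(140,241,176): 140²+176² = 50576 < 58081 = 241² → obtuse
(17,26,27): 17²+26² = 965 > 729 = 27² → acute
(20,16,12): 12²+16² = 400 = 20² → right
(111,53,106): 53²+106² = 14045 > 12321 = 111² → acute
1 of the 6 is right.

1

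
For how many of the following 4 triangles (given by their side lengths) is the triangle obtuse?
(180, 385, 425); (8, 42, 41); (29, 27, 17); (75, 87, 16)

2

(180,385,425): 180²+385² = 180625 = 425² → right
(8,42,41): 8²+41² = 1745 < 1764 = 42² → obtuse
(29,27,17): 17²+27² = 1018 > 841 = 29² → acute
(75,87,16): 16²+75² = 5881 < 7569 = 87² → obtuse
2 of the 4 are obtuse.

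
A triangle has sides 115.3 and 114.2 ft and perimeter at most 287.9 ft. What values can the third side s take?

Triangle inequality alone gives 1.1 < s < 229.5.
The perimeter condition gives s ≤ 287.9 − 115.3 − 114.2 = 58.4.
Intersecting the two: 1.1 < s ≤ 58.4.

1.1 < s ≤ 58.4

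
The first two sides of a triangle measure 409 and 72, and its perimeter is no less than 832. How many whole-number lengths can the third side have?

130

Triangle inequality: 337 < x < 481. Perimeter ≥ 832 gives x ≥ 832 − 409 − 72 = 351.
So 351 ≤ x < 481; integers 351 through 480: 130 values.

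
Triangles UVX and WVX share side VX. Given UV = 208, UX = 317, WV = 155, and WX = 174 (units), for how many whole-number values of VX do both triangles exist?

219

From triangle UVX: 109 < VX < 525.
From triangle WVX: 19 < VX < 329.
Intersection: 109 < VX < 329, so integers 110 through 328: 219 values.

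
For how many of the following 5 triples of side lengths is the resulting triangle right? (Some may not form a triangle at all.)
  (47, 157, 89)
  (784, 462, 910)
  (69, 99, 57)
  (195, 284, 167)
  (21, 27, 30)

(47,157,89): 47+89 ≤ 157, not a triangle
(784,462,910): 462²+784² = 828100 = 910² → right
(69,99,57): 57²+69² = 8010 < 9801 = 99² → obtuse
(195,284,167): 167²+195² = 65914 < 80656 = 284² → obtuse
(21,27,30): 21²+27² = 1170 > 900 = 30² → acute
1 of the 5 is right.

1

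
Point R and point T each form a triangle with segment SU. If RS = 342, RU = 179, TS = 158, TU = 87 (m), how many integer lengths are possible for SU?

81

From triangle RSU: 163 < SU < 521.
From triangle TSU: 71 < SU < 245.
Intersection: 163 < SU < 245, so integers 164 through 244: 81 values.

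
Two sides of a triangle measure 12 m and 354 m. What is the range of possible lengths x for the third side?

By the triangle inequality, x must be less than 12 + 354 = 366 and greater than |12 − 354| = 342.

342 < x < 366 (m)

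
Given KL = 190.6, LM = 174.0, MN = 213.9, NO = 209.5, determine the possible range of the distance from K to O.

The maximum is all hops collinear in one direction: 190.6 + 174.0 + 213.9 + 209.5 = 788.0.
The longest hop is 213.9; the others sum to 574.1. Since 213.9 ≤ 574.1, the path can fold back on itself completely, so the minimum distance is 0.

0 ≤ KO ≤ 788.0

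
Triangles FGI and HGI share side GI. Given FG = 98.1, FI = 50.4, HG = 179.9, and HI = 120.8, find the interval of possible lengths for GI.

59.1 < GI < 148.5

From triangle FGI: |98.1 − 50.4| < GI < 98.1 + 50.4, i.e. 47.7 < GI < 148.5.
From triangle HGI: 59.1 < GI < 300.7.
Both must hold, so GI lies in the intersection.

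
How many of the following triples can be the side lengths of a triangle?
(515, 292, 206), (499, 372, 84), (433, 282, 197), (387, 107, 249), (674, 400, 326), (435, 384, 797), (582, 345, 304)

4

(206,292,515): 206+292 ≤ 515 → not valid
(84,372,499): 84+372 ≤ 499 → not valid
(197,282,433): 197+282 > 433 → valid
(107,249,387): 107+249 ≤ 387 → not valid
(326,400,674): 326+400 > 674 → valid
(384,435,797): 384+435 > 797 → valid
(304,345,582): 304+345 > 582 → valid
4 of the 7 triples form a triangle.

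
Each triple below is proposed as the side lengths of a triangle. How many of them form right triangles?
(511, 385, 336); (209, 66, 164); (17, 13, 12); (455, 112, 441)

(511,385,336): 336²+385² = 261121 = 511² → right
(209,66,164): 66²+164² = 31252 < 43681 = 209² → obtuse
(17,13,12): 12²+13² = 313 > 289 = 17² → acute
(455,112,441): 112²+441² = 207025 = 455² → right
2 of the 4 are right.

2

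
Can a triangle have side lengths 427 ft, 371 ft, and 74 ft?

The longest side is 427, and the other two sum to 445.
Since 445 > 427, the triangle inequality holds.

Yes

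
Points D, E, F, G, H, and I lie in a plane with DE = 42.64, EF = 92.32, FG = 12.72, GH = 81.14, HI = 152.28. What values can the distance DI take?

The maximum is all hops collinear in one direction: 42.64 + 92.32 + 12.72 + 81.14 + 152.28 = 381.10.
The longest hop is 152.28; the others sum to 228.82. Since 152.28 ≤ 228.82, the path can fold back on itself completely, so the minimum distance is 0.

0 ≤ DI ≤ 381.10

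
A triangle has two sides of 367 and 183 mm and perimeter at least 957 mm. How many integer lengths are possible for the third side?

Triangle inequality: 184 < x < 550. Perimeter ≥ 957 gives x ≥ 957 − 367 − 183 = 407.
So 407 ≤ x < 550; integers 407 through 549: 143 values.

143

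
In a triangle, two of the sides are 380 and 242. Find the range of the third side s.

138 < s < 622

By the triangle inequality, s must be less than 380 + 242 = 622 and greater than |380 − 242| = 138.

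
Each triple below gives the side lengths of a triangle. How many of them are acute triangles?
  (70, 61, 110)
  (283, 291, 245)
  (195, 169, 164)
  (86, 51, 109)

(70,61,110): 61²+70² = 8621 < 12100 = 110² → obtuse
(283,291,245): 245²+283² = 140114 > 84681 = 291² → acute
(195,169,164): 164²+169² = 55457 > 38025 = 195² → acute
(86,51,109): 51²+86² = 9997 < 11881 = 109² → obtuse
2 of the 4 are acute.

2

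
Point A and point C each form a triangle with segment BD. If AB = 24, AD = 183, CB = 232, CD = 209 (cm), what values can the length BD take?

From triangle ABD: |24 − 183| < BD < 24 + 183, i.e. 159 < BD < 207.
From triangle CBD: 23 < BD < 441.
Both must hold, so BD lies in the intersection.

159 < BD < 207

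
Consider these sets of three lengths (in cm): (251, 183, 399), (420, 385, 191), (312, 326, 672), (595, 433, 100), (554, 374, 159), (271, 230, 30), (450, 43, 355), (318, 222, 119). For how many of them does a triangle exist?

3

(183,251,399): 183+251 > 399 → valid
(191,385,420): 191+385 > 420 → valid
(312,326,672): 312+326 ≤ 672 → not valid
(100,433,595): 100+433 ≤ 595 → not valid
(159,374,554): 159+374 ≤ 554 → not valid
(30,230,271): 30+230 ≤ 271 → not valid
(43,355,450): 43+355 ≤ 450 → not valid
(119,222,318): 119+222 > 318 → valid
3 of the 8 triples form a triangle.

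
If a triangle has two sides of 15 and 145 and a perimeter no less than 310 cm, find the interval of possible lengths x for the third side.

Triangle inequality alone gives 130 < x < 160.
The perimeter condition gives x ≥ 310 − 15 − 145 = 150.
Intersecting the two: 150 ≤ x < 160.

150 ≤ x < 160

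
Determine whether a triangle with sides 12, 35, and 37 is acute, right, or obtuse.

Compare the square of the longest side to the sum of squares of the other two: 12² + 35² = 1369 = 37².

right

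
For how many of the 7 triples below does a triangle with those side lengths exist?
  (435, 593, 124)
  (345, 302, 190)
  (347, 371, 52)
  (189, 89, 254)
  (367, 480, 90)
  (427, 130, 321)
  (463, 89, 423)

5

(124,435,593): 124+435 ≤ 593 → not valid
(190,302,345): 190+302 > 345 → valid
(52,347,371): 52+347 > 371 → valid
(89,189,254): 89+189 > 254 → valid
(90,367,480): 90+367 ≤ 480 → not valid
(130,321,427): 130+321 > 427 → valid
(89,423,463): 89+423 > 463 → valid
5 of the 7 triples form a triangle.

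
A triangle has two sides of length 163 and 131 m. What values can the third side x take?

32 < x < 294

By the triangle inequality, x must be less than 163 + 131 = 294 and greater than |163 − 131| = 32.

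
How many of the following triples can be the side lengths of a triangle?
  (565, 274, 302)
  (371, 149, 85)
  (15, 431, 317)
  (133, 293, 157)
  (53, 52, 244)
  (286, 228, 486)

(274,302,565): 274+302 > 565 → valid
(85,149,371): 85+149 ≤ 371 → not valid
(15,317,431): 15+317 ≤ 431 → not valid
(133,157,293): 133+157 ≤ 293 → not valid
(52,53,244): 52+53 ≤ 244 → not valid
(228,286,486): 228+286 > 486 → valid
2 of the 6 triples form a triangle.

2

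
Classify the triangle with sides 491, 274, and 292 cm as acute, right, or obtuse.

Compare the square of the longest side to the sum of squares of the other two: 274² + 292² = 160340 < 241081 = 491².

obtuse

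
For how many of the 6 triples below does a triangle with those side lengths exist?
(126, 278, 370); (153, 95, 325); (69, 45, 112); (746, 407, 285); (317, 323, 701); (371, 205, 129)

(126,278,370): 126+278 > 370 → valid
(95,153,325): 95+153 ≤ 325 → not valid
(45,69,112): 45+69 > 112 → valid
(285,407,746): 285+407 ≤ 746 → not valid
(317,323,701): 317+323 ≤ 701 → not valid
(129,205,371): 129+205 ≤ 371 → not valid
2 of the 6 triples form a triangle.

2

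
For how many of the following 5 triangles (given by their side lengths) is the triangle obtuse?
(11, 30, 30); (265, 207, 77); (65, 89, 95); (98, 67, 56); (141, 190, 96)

(11,30,30): 11²+30² = 1021 > 900 = 30² → acute
(265,207,77): 77²+207² = 48778 < 70225 = 265² → obtuse
(65,89,95): 65²+89² = 12146 > 9025 = 95² → acute
(98,67,56): 56²+67² = 7625 < 9604 = 98² → obtuse
(141,190,96): 96²+141² = 29097 < 36100 = 190² → obtuse
3 of the 5 are obtuse.

3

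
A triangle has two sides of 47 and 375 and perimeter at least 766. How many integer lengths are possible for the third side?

Triangle inequality: 328 < x < 422. Perimeter ≥ 766 gives x ≥ 766 − 47 − 375 = 344.
So 344 ≤ x < 422; integers 344 through 421: 78 values.

78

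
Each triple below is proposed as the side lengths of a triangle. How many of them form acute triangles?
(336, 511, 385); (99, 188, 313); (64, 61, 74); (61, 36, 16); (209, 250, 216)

(336,511,385): 336²+385² = 261121 = 511² → right
(99,188,313): 99+188 ≤ 313, not a triangle
(64,61,74): 61²+64² = 7817 > 5476 = 74² → acute
(61,36,16): 16+36 ≤ 61, not a triangle
(209,250,216): 209²+216² = 90337 > 62500 = 250² → acute
2 of the 5 are acute.

2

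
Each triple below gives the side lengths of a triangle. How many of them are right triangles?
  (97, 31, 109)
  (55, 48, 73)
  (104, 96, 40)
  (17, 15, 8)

(97,31,109): 31²+97² = 10370 < 11881 = 109² → obtuse
(55,48,73): 48²+55² = 5329 = 73² → right
(104,96,40): 40²+96² = 10816 = 104² → right
(17,15,8): 8²+15² = 289 = 17² → right
3 of the 4 are right.

3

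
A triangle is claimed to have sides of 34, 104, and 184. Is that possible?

No

The longest side is 184, but the other two sum to only 138.
138 < 184, so the triangle inequality fails.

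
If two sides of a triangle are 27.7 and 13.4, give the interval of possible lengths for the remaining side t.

14.3 < t < 41.1

By the triangle inequality, t must be less than 27.7 + 13.4 = 41.1 and greater than |27.7 − 13.4| = 14.3.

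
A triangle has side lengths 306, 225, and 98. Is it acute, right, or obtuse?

obtuse

Compare the square of the longest side to the sum of squares of the other two: 98² + 225² = 60229 < 93636 = 306².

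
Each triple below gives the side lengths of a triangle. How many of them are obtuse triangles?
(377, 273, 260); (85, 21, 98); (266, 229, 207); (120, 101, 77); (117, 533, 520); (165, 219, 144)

(377,273,260): 260²+273² = 142129 = 377² → right
(85,21,98): 21²+85² = 7666 < 9604 = 98² → obtuse
(266,229,207): 207²+229² = 95290 > 70756 = 266² → acute
(120,101,77): 77²+101² = 16130 > 14400 = 120² → acute
(117,533,520): 117²+520² = 284089 = 533² → right
(165,219,144): 144²+165² = 47961 = 219² → right
1 of the 6 is obtuse.

1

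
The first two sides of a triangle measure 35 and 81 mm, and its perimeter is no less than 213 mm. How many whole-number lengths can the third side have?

19

Triangle inequality: 46 < x < 116. Perimeter ≥ 213 gives x ≥ 213 − 35 − 81 = 97.
So 97 ≤ x < 116; integers 97 through 115: 19 values.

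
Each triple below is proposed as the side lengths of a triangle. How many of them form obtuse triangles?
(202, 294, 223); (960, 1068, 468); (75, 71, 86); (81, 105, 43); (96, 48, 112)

(202,294,223): 202²+223² = 90533 > 86436 = 294² → acute
(960,1068,468): 468²+960² = 1140624 = 1068² → right
(75,71,86): 71²+75² = 10666 > 7396 = 86² → acute
(81,105,43): 43²+81² = 8410 < 11025 = 105² → obtuse
(96,48,112): 48²+96² = 11520 < 12544 = 112² → obtuse
2 of the 5 are obtuse.

2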